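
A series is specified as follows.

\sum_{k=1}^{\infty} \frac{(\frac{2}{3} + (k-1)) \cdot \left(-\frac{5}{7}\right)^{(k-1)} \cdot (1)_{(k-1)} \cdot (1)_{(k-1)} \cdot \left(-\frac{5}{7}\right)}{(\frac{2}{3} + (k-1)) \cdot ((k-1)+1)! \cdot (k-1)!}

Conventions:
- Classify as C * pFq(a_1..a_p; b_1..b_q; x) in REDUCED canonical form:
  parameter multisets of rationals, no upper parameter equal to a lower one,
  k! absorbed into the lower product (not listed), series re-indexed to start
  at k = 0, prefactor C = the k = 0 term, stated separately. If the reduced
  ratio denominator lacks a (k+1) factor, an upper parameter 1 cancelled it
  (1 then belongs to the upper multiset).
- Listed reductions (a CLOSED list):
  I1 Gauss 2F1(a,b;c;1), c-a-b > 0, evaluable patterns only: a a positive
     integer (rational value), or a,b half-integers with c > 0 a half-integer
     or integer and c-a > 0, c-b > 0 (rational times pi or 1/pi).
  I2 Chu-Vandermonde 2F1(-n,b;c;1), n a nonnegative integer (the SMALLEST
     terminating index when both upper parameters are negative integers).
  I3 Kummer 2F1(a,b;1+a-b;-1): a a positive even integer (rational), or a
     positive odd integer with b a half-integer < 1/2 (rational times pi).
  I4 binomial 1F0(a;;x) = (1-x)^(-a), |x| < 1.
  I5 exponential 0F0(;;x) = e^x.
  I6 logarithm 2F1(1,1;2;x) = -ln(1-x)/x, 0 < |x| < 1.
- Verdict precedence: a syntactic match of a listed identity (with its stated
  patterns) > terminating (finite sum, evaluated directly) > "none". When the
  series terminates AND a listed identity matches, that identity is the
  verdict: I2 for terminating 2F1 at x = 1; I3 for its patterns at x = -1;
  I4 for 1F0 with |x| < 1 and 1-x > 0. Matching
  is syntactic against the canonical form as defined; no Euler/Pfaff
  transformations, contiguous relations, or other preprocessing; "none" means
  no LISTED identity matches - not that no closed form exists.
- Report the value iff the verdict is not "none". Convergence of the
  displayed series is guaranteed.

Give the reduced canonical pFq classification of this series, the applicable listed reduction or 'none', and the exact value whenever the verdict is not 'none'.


At argument -\frac{5}{7}: a 2F1 with upper {1, 1}, lower {2}, scaled by C = -\frac{5}{7}. Verdict: logarithm (I6) matches (the logarithm: parameters (1,1;2), x = -\frac{5}{7}). Sum: \left(-1\right) \cdot \ln\left(\frac{12}{7}\right).

Key observation: from the first term -\frac{5}{7}: the denominator's factorial ratio (C = -5/7, x = -5/7) is a lower Pochhammer.
Ratio: r(k) = -\frac{5}{7} * (k+1) (k+1) / [(k+2) (k+1)] - rational in k, leading ratio -\frac{5}{7}; with t_0 = -\frac{5}{7}, classification follows.


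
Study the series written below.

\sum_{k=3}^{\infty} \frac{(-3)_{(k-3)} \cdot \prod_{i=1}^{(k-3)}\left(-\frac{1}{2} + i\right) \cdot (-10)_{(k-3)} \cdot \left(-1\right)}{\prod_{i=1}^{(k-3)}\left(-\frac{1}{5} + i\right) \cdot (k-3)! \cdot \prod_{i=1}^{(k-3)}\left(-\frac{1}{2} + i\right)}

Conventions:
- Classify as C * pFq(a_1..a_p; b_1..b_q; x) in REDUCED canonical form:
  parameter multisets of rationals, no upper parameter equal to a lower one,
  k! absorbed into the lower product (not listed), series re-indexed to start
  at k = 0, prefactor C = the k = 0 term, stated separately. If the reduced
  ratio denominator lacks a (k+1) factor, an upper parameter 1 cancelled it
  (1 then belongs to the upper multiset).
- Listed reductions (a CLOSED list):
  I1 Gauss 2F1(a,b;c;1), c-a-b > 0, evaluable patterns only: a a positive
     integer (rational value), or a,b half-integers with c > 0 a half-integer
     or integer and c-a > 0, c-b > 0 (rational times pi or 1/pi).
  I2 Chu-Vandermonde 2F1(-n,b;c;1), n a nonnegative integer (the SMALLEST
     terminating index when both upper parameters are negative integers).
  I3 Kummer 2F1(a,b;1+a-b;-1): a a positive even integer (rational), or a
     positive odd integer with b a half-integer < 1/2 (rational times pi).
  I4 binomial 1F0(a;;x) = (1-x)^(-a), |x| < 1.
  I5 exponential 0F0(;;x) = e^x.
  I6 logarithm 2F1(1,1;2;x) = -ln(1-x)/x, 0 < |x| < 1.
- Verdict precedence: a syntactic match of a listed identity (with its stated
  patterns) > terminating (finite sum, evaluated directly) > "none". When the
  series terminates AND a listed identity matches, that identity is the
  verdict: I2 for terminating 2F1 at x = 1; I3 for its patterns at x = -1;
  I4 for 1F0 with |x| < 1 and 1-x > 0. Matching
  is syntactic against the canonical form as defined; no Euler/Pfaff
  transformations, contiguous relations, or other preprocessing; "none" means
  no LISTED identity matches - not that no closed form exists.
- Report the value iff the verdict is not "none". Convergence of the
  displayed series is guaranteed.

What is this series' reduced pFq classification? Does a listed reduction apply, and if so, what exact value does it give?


Canonical form: C = -1 times 2F1 with upper {-10, -3}, lower {\frac{4}{5}}, x = 1. Verdict: this is Chu-Vandermonde (I2) (terminating 2F1 at x = 1 with n = 3, b = -10, c = \frac{4}{5}). Hence: -\frac{2832}{7}.

Structural cue: t_0 = -1 here, and the running product (C = -1) telescopes to a rising factorial.
Consecutive-term ratio: r(k) = 1 * (k-10) (k-3) / [(k+\frac{4}{5}) (k+1)] - poly over poly, x = 1 from leading terms; C = -1 at k = 0.


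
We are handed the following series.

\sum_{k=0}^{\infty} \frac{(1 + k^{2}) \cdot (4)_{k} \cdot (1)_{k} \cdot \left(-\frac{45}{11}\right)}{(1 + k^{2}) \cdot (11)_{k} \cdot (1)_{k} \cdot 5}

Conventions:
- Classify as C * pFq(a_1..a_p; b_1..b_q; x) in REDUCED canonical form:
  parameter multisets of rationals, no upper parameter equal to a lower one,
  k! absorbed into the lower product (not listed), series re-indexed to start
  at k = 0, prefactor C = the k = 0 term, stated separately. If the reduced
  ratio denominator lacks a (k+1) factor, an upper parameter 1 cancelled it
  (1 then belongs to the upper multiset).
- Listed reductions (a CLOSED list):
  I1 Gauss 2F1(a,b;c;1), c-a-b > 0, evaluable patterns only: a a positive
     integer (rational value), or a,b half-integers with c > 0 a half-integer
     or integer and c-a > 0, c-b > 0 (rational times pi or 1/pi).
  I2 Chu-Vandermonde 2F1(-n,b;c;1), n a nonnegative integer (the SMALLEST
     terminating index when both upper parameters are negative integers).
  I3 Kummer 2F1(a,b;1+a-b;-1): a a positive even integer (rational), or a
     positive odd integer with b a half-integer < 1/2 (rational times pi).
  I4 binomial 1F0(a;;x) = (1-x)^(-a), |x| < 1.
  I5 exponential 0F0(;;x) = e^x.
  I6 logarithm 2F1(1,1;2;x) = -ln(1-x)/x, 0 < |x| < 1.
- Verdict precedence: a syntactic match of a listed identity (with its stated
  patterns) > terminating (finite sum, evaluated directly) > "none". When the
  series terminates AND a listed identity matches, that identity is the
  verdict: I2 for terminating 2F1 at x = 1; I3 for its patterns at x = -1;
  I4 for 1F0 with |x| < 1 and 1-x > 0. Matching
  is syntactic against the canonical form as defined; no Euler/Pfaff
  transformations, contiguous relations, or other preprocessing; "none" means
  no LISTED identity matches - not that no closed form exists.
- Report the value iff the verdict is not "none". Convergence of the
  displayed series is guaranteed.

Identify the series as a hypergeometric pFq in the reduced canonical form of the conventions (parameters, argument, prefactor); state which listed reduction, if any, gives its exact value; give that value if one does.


Structural cue: from the first term -\frac{9}{11}: (1)_k (prefactor -9/11) is k! itself.
Adjacent-term ratio: r(k) = 1 * (k+1) (k+4) / [(k+11) (k+1)] - rational in k, leading ratio 1; with t_0 = -\frac{9}{11}, classification follows.

Classification (C = -\frac{9}{11}): 2F1 with upper {1, 4}, lower {11}, argument x = 1. Verdict: the Gauss summation I1 matches (x = 1: the Gamma ratio telescopes since c-a-b = 6 > 0 and a = 1 in Z>0). Value: -\frac{15}{11}.


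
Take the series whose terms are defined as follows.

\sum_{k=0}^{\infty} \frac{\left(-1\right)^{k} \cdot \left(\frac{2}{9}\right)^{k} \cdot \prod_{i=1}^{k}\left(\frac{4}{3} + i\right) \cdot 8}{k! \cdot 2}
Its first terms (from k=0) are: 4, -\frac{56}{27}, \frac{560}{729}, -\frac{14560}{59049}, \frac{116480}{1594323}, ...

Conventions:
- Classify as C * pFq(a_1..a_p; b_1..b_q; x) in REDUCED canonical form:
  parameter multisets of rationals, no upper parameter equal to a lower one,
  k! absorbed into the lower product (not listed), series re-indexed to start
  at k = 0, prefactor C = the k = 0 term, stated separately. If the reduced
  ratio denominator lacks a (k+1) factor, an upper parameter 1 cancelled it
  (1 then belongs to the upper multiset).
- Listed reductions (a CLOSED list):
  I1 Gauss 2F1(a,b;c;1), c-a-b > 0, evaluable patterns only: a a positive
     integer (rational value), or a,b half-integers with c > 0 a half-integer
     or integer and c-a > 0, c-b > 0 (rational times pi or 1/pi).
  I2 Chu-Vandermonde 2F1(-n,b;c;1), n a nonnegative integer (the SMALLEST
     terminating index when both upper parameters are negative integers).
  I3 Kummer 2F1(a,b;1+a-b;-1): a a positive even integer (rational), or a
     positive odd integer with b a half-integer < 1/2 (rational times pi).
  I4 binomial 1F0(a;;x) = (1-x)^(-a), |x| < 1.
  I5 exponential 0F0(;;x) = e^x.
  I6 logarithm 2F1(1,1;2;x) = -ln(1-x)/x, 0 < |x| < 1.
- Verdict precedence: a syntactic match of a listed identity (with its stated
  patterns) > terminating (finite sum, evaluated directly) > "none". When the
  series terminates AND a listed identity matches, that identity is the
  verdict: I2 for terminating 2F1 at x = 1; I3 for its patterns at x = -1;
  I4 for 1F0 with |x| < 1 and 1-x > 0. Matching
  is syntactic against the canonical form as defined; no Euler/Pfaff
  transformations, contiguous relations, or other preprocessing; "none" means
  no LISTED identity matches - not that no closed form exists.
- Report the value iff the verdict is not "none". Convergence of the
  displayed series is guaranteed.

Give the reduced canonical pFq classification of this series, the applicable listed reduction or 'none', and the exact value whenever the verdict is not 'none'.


With C = 4: the canonical form is 1F0(\frac{7}{3}; -; -\frac{2}{9}). Verdict: this is the binomial series (I4) (the 1F0 binomial series: exponent -7/3, x = -\frac{2}{9}). Exact value: 4 \cdot \left(\frac{11}{9}\right)^{-\frac{7}{3}}.

The tell: from the first term 4: the running product (prefactor 4) telescopes to a rising factorial.
Ratio: r(k) = -\frac{2}{9} * (k+\frac{7}{3}) / [(k+1)] - poly over poly, x = -\frac{2}{9} from leading terms; C = 4 at k = 0.


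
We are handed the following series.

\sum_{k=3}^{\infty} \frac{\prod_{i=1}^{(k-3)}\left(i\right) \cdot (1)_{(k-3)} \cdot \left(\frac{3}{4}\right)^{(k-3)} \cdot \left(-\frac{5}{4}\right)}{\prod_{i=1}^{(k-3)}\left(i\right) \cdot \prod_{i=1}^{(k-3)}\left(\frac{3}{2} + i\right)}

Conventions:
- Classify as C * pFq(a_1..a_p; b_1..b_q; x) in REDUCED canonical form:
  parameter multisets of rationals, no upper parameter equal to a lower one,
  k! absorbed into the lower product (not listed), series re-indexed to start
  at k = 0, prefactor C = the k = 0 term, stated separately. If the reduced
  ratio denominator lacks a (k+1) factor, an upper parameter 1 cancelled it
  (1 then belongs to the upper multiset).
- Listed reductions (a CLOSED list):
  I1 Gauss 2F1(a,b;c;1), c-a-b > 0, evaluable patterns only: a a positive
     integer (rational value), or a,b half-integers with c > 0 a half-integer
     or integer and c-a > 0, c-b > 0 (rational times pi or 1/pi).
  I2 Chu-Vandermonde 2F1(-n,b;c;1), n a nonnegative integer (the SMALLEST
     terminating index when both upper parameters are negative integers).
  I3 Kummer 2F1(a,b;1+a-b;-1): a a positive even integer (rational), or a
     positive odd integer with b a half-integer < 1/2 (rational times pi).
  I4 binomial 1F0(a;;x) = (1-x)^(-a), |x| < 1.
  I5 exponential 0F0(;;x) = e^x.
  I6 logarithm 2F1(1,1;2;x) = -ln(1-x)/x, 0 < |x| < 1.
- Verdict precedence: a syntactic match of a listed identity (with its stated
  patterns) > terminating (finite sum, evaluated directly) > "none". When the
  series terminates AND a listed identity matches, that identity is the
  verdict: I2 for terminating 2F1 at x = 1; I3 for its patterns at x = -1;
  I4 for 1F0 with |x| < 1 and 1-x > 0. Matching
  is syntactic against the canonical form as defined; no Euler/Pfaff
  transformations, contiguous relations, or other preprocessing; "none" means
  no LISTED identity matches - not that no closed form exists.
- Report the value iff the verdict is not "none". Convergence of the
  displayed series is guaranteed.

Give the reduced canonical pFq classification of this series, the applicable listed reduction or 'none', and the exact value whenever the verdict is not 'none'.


Canonical form: C = -\frac{5}{4} times 2F1 with upper {1, 1}, lower {\frac{5}{2}}, x = \frac{3}{4}. Verdict: none (x = \frac{3}{4}): each listed identity misses the multisets {1, 1} ; {\frac{5}{2}}.

First insight: t_0 = -\frac{5}{4} here, and the lower running product (C = -5/4) is a rising factorial.
Step ratio: r(k) = \frac{3}{4} * (k+1) (k+1) / [(k+\frac{5}{2}) (k+1)] ; factor over Q: parameters, x = \frac{3}{4}, and C = -\frac{5}{4}.


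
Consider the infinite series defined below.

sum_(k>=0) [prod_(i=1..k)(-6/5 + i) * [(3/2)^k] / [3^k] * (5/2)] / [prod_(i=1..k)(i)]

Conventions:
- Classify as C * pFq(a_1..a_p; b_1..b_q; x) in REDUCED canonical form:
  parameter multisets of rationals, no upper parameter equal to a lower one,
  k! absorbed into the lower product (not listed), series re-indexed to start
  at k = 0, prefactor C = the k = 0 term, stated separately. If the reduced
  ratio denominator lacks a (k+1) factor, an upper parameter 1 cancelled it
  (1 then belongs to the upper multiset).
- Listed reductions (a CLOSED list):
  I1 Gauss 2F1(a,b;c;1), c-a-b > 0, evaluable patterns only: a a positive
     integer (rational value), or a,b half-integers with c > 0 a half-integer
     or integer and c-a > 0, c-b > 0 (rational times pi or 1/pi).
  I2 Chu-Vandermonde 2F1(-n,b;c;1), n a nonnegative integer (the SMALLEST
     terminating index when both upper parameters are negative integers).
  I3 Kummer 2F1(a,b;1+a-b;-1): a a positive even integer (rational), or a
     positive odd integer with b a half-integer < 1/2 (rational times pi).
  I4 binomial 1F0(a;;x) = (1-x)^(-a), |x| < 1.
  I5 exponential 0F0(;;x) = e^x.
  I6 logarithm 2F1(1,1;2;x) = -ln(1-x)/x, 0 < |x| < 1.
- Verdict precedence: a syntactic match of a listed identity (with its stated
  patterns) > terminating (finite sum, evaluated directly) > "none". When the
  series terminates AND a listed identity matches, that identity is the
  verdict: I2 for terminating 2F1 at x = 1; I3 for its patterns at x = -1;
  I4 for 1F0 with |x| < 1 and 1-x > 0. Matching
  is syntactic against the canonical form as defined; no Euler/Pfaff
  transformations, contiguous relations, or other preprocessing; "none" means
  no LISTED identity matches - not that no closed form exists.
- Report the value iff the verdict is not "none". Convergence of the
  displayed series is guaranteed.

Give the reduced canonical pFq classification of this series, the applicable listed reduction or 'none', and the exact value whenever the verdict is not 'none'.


Reduced: x = 1/2, 1F0, upper = {-1/5}, lower = {-}, C = 5/2. Verdict: the binomial series (I4) fires (the 1F0 binomial series: exponent 1/5, x = 1/2). Hence: (5/2) * (1/2)^(1/5).

Key observation: x = (1/2) and the running product (prefactor 5/2) telescopes to a rising factorial.
Ratio: r(k) = (1/2) * (k-1/5) / [(k+1)] - rational; roots negated = parameters, x = (1/2), C = 5/2.


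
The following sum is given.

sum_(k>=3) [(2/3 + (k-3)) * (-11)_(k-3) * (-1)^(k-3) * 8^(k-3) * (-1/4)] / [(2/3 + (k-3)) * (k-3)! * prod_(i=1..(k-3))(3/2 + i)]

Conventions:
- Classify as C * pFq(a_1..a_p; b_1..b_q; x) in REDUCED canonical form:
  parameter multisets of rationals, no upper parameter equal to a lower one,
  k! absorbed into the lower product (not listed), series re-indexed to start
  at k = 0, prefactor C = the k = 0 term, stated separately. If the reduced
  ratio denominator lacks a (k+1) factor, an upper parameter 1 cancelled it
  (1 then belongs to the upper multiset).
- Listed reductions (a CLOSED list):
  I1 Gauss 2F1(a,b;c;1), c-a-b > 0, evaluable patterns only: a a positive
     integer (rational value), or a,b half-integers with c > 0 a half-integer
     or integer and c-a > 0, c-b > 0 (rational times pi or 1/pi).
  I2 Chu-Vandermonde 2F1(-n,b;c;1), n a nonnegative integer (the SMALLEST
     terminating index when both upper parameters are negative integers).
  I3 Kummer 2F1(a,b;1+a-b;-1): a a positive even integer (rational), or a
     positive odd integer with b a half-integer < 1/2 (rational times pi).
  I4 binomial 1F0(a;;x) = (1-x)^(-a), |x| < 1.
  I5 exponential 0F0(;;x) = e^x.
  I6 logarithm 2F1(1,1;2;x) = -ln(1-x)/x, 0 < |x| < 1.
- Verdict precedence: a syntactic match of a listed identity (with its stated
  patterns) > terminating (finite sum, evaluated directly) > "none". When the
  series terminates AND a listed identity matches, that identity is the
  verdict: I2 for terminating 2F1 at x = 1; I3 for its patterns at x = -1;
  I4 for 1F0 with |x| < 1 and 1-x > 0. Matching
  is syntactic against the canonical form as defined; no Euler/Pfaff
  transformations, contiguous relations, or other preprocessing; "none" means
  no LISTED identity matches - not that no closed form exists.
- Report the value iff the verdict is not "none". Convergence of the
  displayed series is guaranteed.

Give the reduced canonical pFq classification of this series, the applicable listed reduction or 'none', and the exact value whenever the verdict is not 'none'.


Key step: x = (-8) and the lower running product (C = -1/4, x = -8) is a rising factorial.
Ratio: r(k) = (-8) * (k-11) / [(k+5/2) (k+1)] - rational; roots negated = parameters, x = (-8), C = -1/4.

Classification (C = -1/4): 1F1 with upper {-11}, lower {5/2}, argument x = -8. Verdict: terminating - no listed pattern fits, but -11 in the upper list cuts the series at k = 11; direct evaluation. Its exact value is -16171990577676413/1505876872500.


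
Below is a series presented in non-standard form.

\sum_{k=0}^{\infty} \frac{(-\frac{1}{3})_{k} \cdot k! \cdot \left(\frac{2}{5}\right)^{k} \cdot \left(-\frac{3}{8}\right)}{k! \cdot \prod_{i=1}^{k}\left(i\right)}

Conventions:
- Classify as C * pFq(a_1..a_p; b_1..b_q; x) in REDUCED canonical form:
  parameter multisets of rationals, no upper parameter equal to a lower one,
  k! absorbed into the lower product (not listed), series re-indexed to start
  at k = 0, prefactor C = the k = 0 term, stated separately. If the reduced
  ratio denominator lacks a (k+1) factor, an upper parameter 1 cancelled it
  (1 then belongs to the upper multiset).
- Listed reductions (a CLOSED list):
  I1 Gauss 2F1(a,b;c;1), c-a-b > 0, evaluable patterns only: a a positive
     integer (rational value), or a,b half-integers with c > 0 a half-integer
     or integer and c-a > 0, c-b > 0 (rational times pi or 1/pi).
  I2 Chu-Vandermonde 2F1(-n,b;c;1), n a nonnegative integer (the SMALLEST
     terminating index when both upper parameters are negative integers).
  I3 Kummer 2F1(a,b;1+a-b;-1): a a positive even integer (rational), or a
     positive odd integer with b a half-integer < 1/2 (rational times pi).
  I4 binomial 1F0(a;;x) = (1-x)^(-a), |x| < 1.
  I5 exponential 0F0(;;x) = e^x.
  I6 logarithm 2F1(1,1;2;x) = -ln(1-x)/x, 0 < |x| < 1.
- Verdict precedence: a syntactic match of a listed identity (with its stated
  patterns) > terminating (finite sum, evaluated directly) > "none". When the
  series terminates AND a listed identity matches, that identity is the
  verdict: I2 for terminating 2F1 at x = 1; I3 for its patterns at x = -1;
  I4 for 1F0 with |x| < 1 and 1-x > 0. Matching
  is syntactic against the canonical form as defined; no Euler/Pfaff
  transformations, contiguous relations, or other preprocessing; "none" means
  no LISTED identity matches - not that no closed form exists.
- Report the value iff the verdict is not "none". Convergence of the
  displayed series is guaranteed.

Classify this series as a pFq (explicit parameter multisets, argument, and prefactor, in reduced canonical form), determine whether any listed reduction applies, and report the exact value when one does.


This is -\frac{3}{8} * 1F0(-\frac{1}{3}; -; \frac{2}{5}) in reduced canonical form. Verdict at x = \frac{2}{5}: the binomial series (I4) matches (the 1F0 binomial series: exponent 1/3, x = \frac{2}{5}). Value: \left(-\frac{3}{8}\right) \cdot \left(\frac{3}{5}\right)^{\frac{1}{3}}.

Key step: with t_0 = -\frac{3}{8}, the lower running product (C = -3/8) is a rising factorial.
Adjacent-term ratio: r(k) = \frac{2}{5} * (k-\frac{1}{3}) / [(k+1)] - rational in k. x = \frac{2}{5}; t_0 = -\frac{3}{8}; negate the roots.


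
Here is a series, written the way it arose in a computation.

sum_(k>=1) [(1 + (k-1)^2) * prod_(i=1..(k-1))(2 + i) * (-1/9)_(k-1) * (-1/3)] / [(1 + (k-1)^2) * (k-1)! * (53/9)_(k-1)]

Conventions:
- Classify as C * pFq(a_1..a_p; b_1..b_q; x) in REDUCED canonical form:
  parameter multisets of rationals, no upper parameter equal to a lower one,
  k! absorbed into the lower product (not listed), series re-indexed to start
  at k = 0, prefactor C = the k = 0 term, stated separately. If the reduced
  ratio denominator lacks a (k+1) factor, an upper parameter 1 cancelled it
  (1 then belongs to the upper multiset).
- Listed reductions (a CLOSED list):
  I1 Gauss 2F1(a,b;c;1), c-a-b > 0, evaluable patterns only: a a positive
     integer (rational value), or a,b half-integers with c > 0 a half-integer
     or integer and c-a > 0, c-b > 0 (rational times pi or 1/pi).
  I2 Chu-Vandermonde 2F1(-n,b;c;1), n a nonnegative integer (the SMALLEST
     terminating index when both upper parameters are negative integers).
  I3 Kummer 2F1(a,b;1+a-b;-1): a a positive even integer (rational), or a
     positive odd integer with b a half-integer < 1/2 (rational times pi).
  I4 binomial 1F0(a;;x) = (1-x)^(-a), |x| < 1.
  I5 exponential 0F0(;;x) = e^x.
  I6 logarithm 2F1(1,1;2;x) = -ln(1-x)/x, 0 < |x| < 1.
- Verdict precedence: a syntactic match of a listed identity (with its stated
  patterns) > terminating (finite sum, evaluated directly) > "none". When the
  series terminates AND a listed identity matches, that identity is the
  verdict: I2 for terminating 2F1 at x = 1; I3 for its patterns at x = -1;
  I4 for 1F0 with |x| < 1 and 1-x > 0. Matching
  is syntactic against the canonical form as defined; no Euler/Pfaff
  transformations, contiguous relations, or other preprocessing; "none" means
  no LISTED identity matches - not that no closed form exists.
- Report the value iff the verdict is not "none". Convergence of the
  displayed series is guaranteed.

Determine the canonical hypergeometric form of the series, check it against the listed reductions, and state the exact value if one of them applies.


Classification (C = -1/3): 2F1 with upper {-1/9, 3}, lower {53/9}, argument x = 1. Verdict: the Gauss summation I1 matches (x = 1: the Gamma ratio telescopes since c-a-b = 3 > 0 and a = 3 in Z>0). Sum: -2002/6561.

Key observation: x = 1 and the factor k^2 + 1 cancels (top and bottom), leaving C = -1/3.
Ratio: r(k) = 1 * (k-1/9) (k+3) / [(k+53/9) (k+1)] - rational in k. x = 1; t_0 = -1/3; negate the roots.


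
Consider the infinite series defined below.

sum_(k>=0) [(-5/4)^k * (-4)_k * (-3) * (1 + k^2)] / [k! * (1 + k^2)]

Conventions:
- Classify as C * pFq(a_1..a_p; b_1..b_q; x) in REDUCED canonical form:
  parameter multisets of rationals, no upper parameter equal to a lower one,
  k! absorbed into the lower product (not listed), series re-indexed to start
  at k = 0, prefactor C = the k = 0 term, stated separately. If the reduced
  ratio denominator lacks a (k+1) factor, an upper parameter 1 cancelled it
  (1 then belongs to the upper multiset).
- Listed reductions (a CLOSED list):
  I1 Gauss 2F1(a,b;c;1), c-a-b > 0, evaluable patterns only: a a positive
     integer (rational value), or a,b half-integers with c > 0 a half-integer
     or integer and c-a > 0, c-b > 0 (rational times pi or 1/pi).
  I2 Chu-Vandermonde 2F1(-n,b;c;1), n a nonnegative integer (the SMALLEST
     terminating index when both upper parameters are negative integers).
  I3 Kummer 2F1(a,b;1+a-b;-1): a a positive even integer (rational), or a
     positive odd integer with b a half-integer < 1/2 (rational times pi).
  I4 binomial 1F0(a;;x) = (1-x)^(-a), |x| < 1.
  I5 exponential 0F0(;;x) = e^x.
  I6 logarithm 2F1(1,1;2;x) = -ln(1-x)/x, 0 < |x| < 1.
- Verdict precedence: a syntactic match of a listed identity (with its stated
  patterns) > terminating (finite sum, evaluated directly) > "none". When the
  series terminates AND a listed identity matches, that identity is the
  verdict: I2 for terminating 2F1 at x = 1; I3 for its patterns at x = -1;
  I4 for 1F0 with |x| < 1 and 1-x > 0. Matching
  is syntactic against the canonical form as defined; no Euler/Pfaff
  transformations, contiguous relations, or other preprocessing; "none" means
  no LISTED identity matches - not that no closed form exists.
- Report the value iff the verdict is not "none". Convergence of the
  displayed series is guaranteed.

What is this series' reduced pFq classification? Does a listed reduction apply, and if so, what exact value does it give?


At argument -5/4: a 1F0 with upper {-4}, lower {-}, scaled by C = -3. Verdict: terminating (-4 upstairs). 5 nonzero terms in all; added directly. Hence: -19683/256.

Structural cue: with t_0 = -3, striking the common factor k^2 + 1 reduces the term (C = -3, x = -5/4).
Ratio: r(k) = (-5/4) * (k-4) / [(k+1)] - rational; roots negated = parameters, x = (-5/4), C = -3.


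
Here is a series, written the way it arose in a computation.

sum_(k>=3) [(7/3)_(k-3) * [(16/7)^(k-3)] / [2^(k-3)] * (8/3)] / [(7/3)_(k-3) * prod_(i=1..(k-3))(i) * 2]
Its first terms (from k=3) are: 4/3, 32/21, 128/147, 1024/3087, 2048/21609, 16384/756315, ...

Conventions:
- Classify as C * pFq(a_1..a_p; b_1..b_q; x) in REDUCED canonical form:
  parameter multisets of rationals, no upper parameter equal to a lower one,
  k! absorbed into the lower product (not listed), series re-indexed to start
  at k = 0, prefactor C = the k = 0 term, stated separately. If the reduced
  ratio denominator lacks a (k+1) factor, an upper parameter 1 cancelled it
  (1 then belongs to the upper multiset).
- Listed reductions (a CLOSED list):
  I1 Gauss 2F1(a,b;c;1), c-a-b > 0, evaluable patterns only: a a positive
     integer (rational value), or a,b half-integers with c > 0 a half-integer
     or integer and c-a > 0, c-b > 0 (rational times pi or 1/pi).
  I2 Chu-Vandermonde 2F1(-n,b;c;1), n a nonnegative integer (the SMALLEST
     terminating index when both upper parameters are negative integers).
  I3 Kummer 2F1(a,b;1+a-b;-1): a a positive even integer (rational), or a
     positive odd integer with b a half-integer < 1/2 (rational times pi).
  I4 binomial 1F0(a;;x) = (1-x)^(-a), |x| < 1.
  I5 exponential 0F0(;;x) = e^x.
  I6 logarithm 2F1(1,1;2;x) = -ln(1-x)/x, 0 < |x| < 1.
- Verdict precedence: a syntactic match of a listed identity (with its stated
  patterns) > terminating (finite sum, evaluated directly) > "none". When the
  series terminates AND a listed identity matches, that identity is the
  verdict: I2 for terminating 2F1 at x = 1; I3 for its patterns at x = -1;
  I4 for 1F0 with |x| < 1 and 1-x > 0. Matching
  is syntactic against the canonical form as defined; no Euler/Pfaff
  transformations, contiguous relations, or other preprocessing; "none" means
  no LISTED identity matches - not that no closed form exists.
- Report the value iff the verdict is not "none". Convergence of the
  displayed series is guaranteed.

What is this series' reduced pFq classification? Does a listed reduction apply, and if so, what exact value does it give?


Key observation: t_0 = 4/3 here, and the parameter 7/3 appears in both the upper and lower lists and cancels.
Step ratio: r(k) = (8/7) * 1 / [(k+1)] - rational in k. x = (8/7); t_0 = 4/3; negate the roots.

Prefactor 4/3, argument 8/7: 0F0 with upper {-} over lower {-}. Verdict at x = 8/7: the exponential series (I5) matches (the 0F0 exponential series at x = 8/7). Sum: (4/3) * e^(8/7).


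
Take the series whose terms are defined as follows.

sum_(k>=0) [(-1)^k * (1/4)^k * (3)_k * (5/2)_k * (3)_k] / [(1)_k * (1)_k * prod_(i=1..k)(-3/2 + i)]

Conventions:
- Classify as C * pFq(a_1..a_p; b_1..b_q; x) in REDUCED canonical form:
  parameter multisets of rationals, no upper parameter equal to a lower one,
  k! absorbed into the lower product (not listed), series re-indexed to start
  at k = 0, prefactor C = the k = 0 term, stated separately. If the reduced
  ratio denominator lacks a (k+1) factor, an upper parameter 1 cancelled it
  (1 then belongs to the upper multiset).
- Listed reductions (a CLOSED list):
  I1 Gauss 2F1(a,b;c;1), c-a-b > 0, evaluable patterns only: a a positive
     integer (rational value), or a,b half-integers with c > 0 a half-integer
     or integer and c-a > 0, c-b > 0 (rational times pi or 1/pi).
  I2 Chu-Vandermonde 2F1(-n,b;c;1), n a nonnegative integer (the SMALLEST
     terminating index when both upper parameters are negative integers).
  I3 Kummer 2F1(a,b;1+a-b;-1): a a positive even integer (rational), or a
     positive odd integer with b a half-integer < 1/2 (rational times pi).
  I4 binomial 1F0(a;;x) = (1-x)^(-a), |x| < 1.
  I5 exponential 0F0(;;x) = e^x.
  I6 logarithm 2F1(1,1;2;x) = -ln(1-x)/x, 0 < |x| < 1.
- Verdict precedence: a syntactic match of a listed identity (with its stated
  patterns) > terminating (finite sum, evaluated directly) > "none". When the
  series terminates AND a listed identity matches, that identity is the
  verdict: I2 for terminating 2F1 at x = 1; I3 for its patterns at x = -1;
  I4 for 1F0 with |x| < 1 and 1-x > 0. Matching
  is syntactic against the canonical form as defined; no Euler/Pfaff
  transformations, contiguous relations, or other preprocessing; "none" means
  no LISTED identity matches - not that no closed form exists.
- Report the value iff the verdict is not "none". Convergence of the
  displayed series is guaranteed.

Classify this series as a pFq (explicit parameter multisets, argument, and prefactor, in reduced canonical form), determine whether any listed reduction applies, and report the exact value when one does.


At argument -1/4: a 3F2 with upper {5/2, 3, 3}, lower {-1/2, 1}, scaled by C = 1. Verdict: none here - no I1-I6 shape fits x = -1/4 with lower {-1/2, 1}.

Structural cue: from the first term 1: the (-1)^k factor (C = 1) folds into the argument's sign.
Step ratio: r(k) = (-1/4) * (k+5/2) (k+3) (k+3) / [(k-1/2) (k+1) (k+1)] ; factor over Q: parameters, x = (-1/4), and C = 1.


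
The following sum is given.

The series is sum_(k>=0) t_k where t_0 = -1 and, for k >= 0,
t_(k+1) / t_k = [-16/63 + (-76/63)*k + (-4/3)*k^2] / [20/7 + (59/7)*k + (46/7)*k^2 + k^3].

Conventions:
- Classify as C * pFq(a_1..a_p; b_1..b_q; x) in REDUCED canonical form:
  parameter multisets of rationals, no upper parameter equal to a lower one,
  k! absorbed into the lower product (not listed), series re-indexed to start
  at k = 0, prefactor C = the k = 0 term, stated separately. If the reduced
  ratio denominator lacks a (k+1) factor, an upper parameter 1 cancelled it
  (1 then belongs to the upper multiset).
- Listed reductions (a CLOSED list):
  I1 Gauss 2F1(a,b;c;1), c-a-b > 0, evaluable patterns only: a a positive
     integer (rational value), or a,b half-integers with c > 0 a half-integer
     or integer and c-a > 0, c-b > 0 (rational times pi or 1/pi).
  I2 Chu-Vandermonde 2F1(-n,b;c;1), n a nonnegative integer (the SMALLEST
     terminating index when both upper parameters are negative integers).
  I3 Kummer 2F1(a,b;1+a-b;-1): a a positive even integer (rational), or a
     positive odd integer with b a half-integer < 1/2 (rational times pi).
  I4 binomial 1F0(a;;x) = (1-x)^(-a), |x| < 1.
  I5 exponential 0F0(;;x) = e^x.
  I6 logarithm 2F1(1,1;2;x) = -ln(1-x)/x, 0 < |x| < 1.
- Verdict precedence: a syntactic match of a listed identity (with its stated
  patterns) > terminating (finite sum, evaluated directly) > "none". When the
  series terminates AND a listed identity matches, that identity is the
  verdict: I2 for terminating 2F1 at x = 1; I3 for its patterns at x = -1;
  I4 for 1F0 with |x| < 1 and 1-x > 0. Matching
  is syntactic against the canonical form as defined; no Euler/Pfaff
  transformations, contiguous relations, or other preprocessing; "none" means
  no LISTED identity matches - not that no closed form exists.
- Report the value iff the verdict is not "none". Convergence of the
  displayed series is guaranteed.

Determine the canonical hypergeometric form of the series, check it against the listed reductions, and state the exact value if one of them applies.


The series (x = -4/3) is 1F1: upper {1/3}, lower {5}, prefactor -1. Verdict: none (x = -4/3): each listed identity misses the multisets {1/3} ; {5}.

Key observation: t_0 = -1 here, and the parameter 4/7 appears in both the upper and lower lists and cancels.
Step ratio: r(k) = (-4/3) * (k+1/3) / [(k+5) (k+1)] - rational; roots negated = parameters, x = (-4/3), C = -1.


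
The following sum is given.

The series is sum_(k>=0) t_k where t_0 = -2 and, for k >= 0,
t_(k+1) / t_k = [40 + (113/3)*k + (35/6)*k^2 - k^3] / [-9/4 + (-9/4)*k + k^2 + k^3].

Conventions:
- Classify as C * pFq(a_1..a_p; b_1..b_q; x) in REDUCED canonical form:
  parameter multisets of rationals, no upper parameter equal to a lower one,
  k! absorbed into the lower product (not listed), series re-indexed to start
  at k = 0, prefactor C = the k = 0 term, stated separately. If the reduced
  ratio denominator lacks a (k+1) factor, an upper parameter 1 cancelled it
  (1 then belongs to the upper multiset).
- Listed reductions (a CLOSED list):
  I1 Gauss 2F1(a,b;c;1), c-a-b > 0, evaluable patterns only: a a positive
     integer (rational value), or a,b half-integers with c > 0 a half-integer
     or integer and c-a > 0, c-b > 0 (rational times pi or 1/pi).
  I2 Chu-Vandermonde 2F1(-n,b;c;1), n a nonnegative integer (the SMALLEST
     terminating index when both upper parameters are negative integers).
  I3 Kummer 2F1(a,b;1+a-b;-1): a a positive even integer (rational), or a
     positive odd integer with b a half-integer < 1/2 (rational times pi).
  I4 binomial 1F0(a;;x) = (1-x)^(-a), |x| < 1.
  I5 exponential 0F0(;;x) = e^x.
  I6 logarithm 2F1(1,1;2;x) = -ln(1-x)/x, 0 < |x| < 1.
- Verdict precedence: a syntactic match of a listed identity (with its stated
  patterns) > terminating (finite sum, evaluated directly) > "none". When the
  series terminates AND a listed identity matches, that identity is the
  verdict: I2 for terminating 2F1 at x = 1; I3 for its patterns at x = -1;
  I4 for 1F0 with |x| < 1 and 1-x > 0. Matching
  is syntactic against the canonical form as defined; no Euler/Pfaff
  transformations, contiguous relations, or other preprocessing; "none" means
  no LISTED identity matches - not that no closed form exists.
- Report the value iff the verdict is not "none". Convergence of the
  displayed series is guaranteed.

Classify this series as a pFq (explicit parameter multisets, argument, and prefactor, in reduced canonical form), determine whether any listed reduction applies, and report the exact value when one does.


This is -2 * 2F1(-10, 8/3; -3/2; -1) in reduced canonical form. Verdict: terminating - the sum ends at index 10 because -10 is a negative integer; exact evaluation follows. Its exact value is -62744482947286/14348907.

First insight: t_0 being -2, the expanded ratio factors over Q; prefactor -2, roots give parameters.
Term ratio: r(k) = (-1) * (k-10) (k+8/3) / [(k-3/2) (k+1)] - rational; roots negated = parameters, x = (-1), C = -2.


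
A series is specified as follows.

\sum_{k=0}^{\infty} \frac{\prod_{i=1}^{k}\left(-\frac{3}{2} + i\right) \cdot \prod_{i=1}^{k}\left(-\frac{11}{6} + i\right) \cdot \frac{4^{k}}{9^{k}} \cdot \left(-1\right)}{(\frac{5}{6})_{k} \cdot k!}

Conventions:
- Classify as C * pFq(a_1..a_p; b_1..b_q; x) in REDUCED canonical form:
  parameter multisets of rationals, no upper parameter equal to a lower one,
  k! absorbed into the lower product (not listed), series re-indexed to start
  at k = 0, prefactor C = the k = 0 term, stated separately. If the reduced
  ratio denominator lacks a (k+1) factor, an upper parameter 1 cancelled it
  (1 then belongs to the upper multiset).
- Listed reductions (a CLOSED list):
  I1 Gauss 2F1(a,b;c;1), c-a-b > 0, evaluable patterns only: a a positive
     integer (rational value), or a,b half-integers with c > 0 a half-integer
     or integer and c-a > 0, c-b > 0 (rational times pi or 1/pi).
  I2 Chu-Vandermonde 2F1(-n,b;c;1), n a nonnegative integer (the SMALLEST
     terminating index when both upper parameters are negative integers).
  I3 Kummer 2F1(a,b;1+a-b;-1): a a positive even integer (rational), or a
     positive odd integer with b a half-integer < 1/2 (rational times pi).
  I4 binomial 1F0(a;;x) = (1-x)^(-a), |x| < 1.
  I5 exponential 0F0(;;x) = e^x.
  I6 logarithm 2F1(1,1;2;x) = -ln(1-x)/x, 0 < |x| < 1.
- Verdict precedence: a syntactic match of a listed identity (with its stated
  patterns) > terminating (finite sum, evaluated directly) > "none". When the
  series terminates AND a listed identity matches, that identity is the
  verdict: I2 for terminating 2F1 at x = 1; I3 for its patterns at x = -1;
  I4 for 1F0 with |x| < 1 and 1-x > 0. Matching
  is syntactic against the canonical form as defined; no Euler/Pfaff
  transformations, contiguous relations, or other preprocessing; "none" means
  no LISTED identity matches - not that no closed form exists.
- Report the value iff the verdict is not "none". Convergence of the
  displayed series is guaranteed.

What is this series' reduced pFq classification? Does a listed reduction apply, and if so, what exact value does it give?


x = \frac{4}{9} here; the reduced form reads 2F1, upper {-\frac{5}{6}, -\frac{1}{2}}, lower {\frac{5}{6}}, C = -1. Verdict: none. Every listed pattern misses the 2F1 form at \frac{4}{9}, upper {-\frac{5}{6}, -\frac{1}{2}}.

First insight: from the first term -1: the running product (prefactor -1) telescopes to a rising factorial.
Adjacent-term ratio: r(k) = \frac{4}{9} * (k-\frac{5}{6}) (k-\frac{1}{2}) / [(k+\frac{5}{6}) (k+1)] - poly over poly, x = \frac{4}{9} from leading terms; C = -1 at k = 0.


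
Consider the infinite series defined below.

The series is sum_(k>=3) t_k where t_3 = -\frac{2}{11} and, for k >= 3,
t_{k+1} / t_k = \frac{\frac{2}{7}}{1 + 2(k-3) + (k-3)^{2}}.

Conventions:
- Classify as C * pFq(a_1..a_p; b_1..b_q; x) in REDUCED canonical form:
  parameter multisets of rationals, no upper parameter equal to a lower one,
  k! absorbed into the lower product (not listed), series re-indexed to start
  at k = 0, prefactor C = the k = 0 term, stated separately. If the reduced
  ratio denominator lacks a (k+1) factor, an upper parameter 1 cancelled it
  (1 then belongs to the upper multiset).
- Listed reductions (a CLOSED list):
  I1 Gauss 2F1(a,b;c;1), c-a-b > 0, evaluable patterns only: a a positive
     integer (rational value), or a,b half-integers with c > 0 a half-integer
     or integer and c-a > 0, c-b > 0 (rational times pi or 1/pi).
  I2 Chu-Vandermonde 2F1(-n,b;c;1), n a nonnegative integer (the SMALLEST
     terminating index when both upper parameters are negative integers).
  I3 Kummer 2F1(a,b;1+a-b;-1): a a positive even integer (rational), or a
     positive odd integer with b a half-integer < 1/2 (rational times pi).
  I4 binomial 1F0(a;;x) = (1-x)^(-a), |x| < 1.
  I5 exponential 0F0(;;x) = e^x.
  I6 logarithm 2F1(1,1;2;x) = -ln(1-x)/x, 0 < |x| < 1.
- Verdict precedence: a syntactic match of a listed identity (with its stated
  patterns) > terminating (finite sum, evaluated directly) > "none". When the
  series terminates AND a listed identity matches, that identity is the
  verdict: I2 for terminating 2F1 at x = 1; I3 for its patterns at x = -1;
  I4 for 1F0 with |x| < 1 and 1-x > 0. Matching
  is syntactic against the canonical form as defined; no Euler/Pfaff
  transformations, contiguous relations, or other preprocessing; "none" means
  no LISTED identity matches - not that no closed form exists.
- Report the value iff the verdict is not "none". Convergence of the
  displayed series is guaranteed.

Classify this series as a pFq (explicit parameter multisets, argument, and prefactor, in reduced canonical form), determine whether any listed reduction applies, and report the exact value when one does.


Reduced: x = \frac{2}{7}, 0F1, upper = {-}, lower = {1}, C = -\frac{2}{11}. Verdict: none - this 0F1 at x = \frac{2}{7} matches no listed pattern, and upper {-} holds no stopper.

First insight: from the first term -\frac{2}{11}: roots of the ratio polynomials (C = -2/11, x = 2/7) are the negated parameters.
Ratio: r(k) = \frac{2}{7} * 1 / [(k+1) (k+1)] - rational in k, leading ratio \frac{2}{7}; with t_0 = -\frac{2}{11}, classification follows.
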